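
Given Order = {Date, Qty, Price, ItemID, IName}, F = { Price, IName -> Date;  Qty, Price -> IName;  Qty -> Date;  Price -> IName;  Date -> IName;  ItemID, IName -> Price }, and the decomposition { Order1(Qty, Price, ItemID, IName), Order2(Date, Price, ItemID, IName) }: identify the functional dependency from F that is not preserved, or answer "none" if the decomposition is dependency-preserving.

Check Qty → Date: no single fragment contains all of {Date, Qty}, and the restricted closure of {Qty} across the fragments never reaches {Date}.
Price, IName → Date is preserved.
Qty, Price → IName is preserved.
Price → IName is preserved.
Date → IName is preserved.
ItemID, IName → Price is preserved.

Qty -> Date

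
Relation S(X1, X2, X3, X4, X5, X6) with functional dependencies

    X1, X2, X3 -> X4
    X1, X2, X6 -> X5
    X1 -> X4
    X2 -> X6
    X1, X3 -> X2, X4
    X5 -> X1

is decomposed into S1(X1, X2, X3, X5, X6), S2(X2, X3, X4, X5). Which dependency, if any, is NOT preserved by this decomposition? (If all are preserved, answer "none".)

Check X1 → X4: no single fragment contains all of {X1, X4}, and the restricted closure of {X1} across the fragments never reaches {X4}.
X1, X2, X3 → X4 is preserved.
X1, X2, X6 → X5 is preserved.
X2 → X6 is preserved.
X1, X3 → X2, X4 is preserved.
X5 → X1 is preserved.

X1 -> X4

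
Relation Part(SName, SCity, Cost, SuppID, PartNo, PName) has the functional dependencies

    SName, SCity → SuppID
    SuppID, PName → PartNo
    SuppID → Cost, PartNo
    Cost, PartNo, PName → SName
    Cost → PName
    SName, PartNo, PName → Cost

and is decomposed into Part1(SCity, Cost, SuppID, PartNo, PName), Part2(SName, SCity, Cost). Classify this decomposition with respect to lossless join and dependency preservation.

Lossless test: (SCity, Cost)⁺ = {SCity, Cost, PName}, which is a superkey of neither fragment — lossy.
Dependency preservation: the restricted closure of {SName, SCity} across the fragments never reaches {SuppID}, so SName, SCity → SuppID cannot be enforced without a join — not preserved.

lossy and not dependency-preserving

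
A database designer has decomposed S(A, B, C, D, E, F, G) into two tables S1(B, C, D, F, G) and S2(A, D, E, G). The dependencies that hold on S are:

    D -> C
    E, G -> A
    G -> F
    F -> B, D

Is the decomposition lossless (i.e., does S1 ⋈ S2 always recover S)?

Common attributes: S1 ∩ S2 = {D, G}.
Closure of {D, G}: D → C applies, adding C; G → F applies, adding F; F → B, D applies, adding B. So (D, G)⁺ = {B, C, D, F, G}.
This closure contains every attribute of S1, so S1 ∩ S2 → S1. The join is lossless.

Yes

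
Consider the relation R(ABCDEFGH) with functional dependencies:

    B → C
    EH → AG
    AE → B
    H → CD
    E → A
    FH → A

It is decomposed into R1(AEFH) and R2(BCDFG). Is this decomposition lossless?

No

Common attributes: R1 ∩ R2 = {F}.
No dependency enlarges {F}, so (F)⁺ = {F}.
The closure contains neither all of R1 = {AEFH} nor all of R2 = {BCDFG}, so the common attributes are not a superkey of either fragment. The join is lossy.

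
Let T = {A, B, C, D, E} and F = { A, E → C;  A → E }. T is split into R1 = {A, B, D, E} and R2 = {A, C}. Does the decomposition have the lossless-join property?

Common attributes: R1 ∩ R2 = {A}.
Closure of {A}: A → E applies, adding E; A, E → C applies, adding C. So (A)⁺ = {A, C, E}.
This closure contains every attribute of R2, so R1 ∩ R2 → R2. The join is lossless.

Yes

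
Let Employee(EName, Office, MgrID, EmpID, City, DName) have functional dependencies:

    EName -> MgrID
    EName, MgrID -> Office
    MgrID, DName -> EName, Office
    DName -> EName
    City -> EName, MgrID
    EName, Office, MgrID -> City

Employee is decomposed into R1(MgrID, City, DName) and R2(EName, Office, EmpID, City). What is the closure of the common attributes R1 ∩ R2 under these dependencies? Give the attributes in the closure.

R1 ∩ R2 = {City}.
City → EName, MgrID applies, adding EName, MgrID
EName, MgrID → Office applies, adding Office
Closure: {EName, Office, MgrID, City}.

EName, Office, MgrID, City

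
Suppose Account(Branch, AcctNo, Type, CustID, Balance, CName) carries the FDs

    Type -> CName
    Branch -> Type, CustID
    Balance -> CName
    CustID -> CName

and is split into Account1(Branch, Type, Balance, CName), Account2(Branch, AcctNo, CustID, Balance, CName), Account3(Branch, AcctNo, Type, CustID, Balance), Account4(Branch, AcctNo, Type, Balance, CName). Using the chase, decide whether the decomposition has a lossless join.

Yes

Chase test. Columns are Branch, AcctNo, Type, CustID, Balance, CName; row i has aⱼ where attribute j ∈ Accounti, else bᵢⱼ.
Initial tableau (one row per fragment):
  row 1: a1 b12 a3 b14 a5 a6
  row 2: a1 a2 b23 a4 a5 a6
  row 3: a1 a2 a3 a4 a5 b36
  row 4: a1 a2 a3 b44 a5 a6
Rows 1 and 3 agree on Type; apply Type→CName and equate their CName entries.
Rows 1 and 2 agree on Branch; apply Branch→Type, CustID and equate their Type, CustID entries.
Rows 1 and 4 agree on Branch; apply Branch→Type, CustID and equate their Type, CustID entries.
Row 2 is now all distinguished symbols — the join is lossless.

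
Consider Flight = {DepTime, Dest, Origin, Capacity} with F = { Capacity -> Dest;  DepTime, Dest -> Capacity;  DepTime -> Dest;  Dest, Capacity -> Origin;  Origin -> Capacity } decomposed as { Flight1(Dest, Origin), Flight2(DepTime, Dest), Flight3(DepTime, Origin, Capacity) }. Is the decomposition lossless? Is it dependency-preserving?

lossless and dependency-preserving

Lossless test (chase): Rows 2 and 3 agree on DepTime; apply DepTime→Dest and equate their Dest entries. Rows 1 and 3 agree on Origin; apply Origin→Capacity and equate their Capacity entries. Rows 2 and 3 agree on DepTime, Dest; apply DepTime, Dest→Capacity and equate their Capacity entries. Rows 1 and 2 agree on Dest, Capacity; apply Dest, Capacity→Origin and equate their Origin entries. Row 2 is now all distinguished symbols — the join is lossless.
Dependency preservation: Capacity → Dest; DepTime, Dest → Capacity; Dest, Capacity → Origin are not contained in any single fragment, but the restricted closure of each left-hand side across the fragments still reaches the right-hand side; the remaining FDs each lie inside some fragment. All dependencies are preserved.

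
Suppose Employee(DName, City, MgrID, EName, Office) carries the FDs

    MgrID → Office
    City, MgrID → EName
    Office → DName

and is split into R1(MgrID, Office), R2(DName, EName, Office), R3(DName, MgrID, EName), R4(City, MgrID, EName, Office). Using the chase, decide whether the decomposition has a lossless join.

Chase test. Columns are DName, City, MgrID, EName, Office; row i has aⱼ where attribute j ∈ Ri, else bᵢⱼ.
Initial tableau (one row per fragment):
  row 1: b11 b12 a3 b14 a5
  row 2: a1 b22 b23 a4 a5
  row 3: a1 b32 a3 a4 b35
  row 4: b41 a2 a3 a4 a5
Rows 1 and 3 agree on MgrID; apply MgrID→Office and equate their Office entries.
Rows 1 and 2 agree on Office; apply Office→DName and equate their DName entries.
Rows 1 and 4 agree on Office; apply Office→DName and equate their DName entries.
Row 4 is now all distinguished symbols — the join is lossless.

Yes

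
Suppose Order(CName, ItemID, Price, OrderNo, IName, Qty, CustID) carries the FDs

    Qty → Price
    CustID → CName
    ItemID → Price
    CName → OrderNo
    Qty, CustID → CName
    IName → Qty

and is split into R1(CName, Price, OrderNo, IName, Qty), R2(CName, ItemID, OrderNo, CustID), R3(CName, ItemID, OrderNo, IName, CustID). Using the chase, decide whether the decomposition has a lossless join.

Yes

Chase test. Columns are CName, ItemID, Price, OrderNo, IName, Qty, CustID; row i has aⱼ where attribute j ∈ Ri, else bᵢⱼ.
Initial tableau (one row per fragment):
  row 1: a1 b12 a3 a4 a5 a6 b17
  row 2: a1 a2 b23 a4 b25 b26 a7
  row 3: a1 a2 b33 a4 a5 b36 a7
Rows 2 and 3 agree on ItemID; apply ItemID→Price and equate their Price entries.
Rows 1 and 3 agree on IName; apply IName→Qty and equate their Qty entries.
Rows 1 and 3 agree on Qty; apply Qty→Price and equate their Price entries.
Row 3 is now all distinguished symbols — the join is lossless.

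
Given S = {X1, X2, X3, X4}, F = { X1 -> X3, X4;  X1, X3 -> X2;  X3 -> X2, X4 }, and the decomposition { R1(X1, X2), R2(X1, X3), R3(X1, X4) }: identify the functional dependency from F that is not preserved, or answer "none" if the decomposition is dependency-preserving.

Check X3 → X2, X4: no single fragment contains all of {X2, X3, X4}, and the restricted closure of {X3} across the fragments never reaches {X2, X4}.
X1 → X3, X4 is preserved.
X1, X3 → X2 is preserved.

X3 -> X2, X4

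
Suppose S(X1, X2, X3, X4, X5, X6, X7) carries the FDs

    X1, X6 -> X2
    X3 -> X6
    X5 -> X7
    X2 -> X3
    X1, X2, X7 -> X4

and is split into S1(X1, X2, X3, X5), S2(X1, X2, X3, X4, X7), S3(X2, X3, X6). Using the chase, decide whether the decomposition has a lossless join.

No

Chase test. Columns are X1, X2, X3, X4, X5, X6, X7; row i has aⱼ where attribute j ∈ Si, else bᵢⱼ.
Initial tableau (one row per fragment):
  row 1: a1 a2 a3 b14 a5 b16 b17
  row 2: a1 a2 a3 a4 b25 b26 a7
  row 3: b31 a2 a3 b34 b35 a6 b37
Rows 1 and 2 agree on X3; apply X3→X6 and equate their X6 entries.
Rows 1 and 3 agree on X3; apply X3→X6 and equate their X6 entries.
No row becomes fully distinguished — the join is lossy.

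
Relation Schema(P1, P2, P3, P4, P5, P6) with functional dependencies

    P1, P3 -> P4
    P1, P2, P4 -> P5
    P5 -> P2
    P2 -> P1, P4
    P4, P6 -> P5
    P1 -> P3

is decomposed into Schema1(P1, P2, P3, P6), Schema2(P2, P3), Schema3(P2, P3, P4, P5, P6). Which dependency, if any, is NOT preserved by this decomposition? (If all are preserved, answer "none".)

P1, P3 -> P4

Check P1, P3 → P4: no single fragment contains all of {P1, P3, P4}, and the restricted closure of {P1, P3} across the fragments never reaches {P4}.
P1, P2, P4 → P5 is preserved.
P5 → P2 is preserved.
P2 → P1, P4 is preserved.
P4, P6 → P5 is preserved.
P1 → P3 is preserved.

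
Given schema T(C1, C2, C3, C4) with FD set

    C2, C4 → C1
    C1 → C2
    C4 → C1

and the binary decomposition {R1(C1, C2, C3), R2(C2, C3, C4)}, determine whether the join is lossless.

No

Common attributes: R1 ∩ R2 = {C2, C3}.
No dependency enlarges {C2, C3}, so (C2, C3)⁺ = {C2, C3}.
The closure contains neither all of R1 = {C1, C2, C3} nor all of R2 = {C2, C3, C4}, so the common attributes are not a superkey of either fragment. The join is lossy.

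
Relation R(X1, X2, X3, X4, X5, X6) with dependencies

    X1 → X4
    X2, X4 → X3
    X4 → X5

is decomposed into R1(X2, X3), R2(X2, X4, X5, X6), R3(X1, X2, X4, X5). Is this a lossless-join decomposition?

No

Chase test. Columns are X1, X2, X3, X4, X5, X6; row i has aⱼ where attribute j ∈ Ri, else bᵢⱼ.
Initial tableau (one row per fragment):
  row 1: b11 a2 a3 b14 b15 b16
  row 2: b21 a2 b23 a4 a5 a6
  row 3: a1 a2 b33 a4 a5 b36
Rows 2 and 3 agree on X2, X4; apply X2, X4→X3 and equate their X3 entries.
No row becomes fully distinguished — the join is lossy.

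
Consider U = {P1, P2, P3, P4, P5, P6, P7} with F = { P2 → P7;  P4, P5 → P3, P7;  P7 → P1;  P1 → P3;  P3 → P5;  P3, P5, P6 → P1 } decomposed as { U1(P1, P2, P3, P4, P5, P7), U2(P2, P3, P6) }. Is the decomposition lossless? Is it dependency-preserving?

Lossless test: (P2, P3)⁺ = {P1, P2, P3, P5, P7}, which is a superkey of neither fragment — lossy.
Dependency preservation: the restricted closure of {P3, P5, P6} across the fragments never reaches {P1}, so P3, P5, P6 → P1 cannot be enforced without a join — not preserved.

lossy and not dependency-preserving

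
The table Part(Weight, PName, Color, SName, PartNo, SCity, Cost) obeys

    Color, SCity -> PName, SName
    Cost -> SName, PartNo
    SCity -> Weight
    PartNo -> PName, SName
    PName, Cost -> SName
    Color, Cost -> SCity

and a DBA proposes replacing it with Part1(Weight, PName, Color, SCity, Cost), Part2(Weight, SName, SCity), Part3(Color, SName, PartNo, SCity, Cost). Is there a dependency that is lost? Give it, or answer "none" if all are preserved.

PartNo -> PName, SName

Check PartNo → PName, SName: no single fragment contains all of {PName, SName, PartNo}, and the restricted closure of {PartNo} across the fragments never reaches {PName, SName}.
Color, SCity → PName, SName is preserved.
Cost → SName, PartNo is preserved.
SCity → Weight is preserved.
PName, Cost → SName is preserved.
Color, Cost → SCity is preserved.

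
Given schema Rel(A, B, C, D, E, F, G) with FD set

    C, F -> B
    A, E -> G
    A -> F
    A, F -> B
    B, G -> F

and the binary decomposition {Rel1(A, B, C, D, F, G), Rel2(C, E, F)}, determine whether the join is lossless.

Common attributes: Rel1 ∩ Rel2 = {C, F}.
Closure of {C, F}: C, F → B applies, adding B. So (C, F)⁺ = {B, C, F}.
The closure contains neither all of Rel1 = {A, B, C, D, F, G} nor all of Rel2 = {C, E, F}, so the common attributes are not a superkey of either fragment. The join is lossy.

No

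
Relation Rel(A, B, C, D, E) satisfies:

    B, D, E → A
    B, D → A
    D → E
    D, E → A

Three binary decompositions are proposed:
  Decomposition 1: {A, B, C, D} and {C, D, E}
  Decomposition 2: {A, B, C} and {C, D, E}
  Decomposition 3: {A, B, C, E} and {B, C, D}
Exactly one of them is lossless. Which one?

Decomposition 1

Decomposition 1: common = {C, D}, closure = {A, C, D, E} → lossless.
Decomposition 2: common = {C}, closure = {C} → lossy.
Decomposition 3: common = {B, C}, closure = {B, C} → lossy.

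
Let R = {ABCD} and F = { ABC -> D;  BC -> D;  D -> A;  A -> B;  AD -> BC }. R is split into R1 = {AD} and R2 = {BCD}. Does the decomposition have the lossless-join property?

Yes

Common attributes: R1 ∩ R2 = {D}.
Closure of {D}: D → A applies, adding A; A → B applies, adding B; AD → BC applies, adding C. So (D)⁺ = {ABCD}.
This closure contains every attribute of R1, so R1 ∩ R2 → R1. The join is lossless.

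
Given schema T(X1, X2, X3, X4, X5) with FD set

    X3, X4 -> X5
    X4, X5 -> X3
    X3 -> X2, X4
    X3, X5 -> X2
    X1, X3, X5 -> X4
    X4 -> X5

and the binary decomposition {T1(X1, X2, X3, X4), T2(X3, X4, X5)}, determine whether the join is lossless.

Common attributes: T1 ∩ T2 = {X3, X4}.
Closure of {X3, X4}: X3, X4 → X5 applies, adding X5; X3 → X2, X4 applies, adding X2. So (X3, X4)⁺ = {X2, X3, X4, X5}.
This closure contains every attribute of T2, so T1 ∩ T2 → T2. The join is lossless.

Yes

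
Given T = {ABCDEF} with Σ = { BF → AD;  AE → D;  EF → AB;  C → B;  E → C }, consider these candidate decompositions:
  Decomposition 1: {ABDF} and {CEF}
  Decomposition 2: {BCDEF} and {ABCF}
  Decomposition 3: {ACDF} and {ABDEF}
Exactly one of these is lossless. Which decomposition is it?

Decomposition 2

Decomposition 1: common = {F}, closure = {F} → lossy.
Decomposition 2: common = {BCF}, closure = {ABCDF} → lossless.
Decomposition 3: common = {ADF}, closure = {ADF} → lossy.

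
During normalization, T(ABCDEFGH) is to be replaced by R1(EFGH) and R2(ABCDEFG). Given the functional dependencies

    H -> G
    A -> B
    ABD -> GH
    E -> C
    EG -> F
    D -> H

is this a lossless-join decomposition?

Common attributes: R1 ∩ R2 = {EFG}.
Closure of {EFG}: E → C applies, adding C. So (EFG)⁺ = {CEFG}.
The closure contains neither all of R1 = {EFGH} nor all of R2 = {ABCDEFG}, so the common attributes are not a superkey of either fragment. The join is lossy.

No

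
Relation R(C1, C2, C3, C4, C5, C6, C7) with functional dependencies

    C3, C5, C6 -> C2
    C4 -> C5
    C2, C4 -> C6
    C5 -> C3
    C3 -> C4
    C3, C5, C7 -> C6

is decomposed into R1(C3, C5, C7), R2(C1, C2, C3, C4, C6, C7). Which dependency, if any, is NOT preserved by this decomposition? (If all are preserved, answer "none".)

none

C3, C5, C6 → C2: restricted closure across fragments reaches C2.
C4 → C5: restricted closure across fragments reaches C5.
C2, C4 → C6 lies within R2.
C5 → C3 lies within R1.
C3 → C4 lies within R2.
C3, C5, C7 → C6: restricted closure across fragments reaches C6.
Every dependency is enforceable on the fragments, so the decomposition is dependency-preserving.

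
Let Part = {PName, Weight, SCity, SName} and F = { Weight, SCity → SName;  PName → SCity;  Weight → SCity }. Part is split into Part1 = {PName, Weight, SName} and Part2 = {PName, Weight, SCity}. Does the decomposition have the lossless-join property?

Yes

Common attributes: Part1 ∩ Part2 = {PName, Weight}.
Closure of {PName, Weight}: PName → SCity applies, adding SCity; Weight, SCity → SName applies, adding SName. So (PName, Weight)⁺ = {PName, Weight, SCity, SName}.
This closure contains every attribute of Part1, so Part1 ∩ Part2 → Part1. The join is lossless.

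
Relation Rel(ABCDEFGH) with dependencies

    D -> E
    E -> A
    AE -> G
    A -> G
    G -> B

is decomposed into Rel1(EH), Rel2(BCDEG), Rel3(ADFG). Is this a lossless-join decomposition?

Chase test. Columns are ABCDEFGH; row i has aⱼ where attribute j ∈ Reli, else bᵢⱼ.
Initial tableau (one row per fragment):
  row 1: b11 b12 b13 b14 a5 b16 b17 a8
  row 2: b21 a2 a3 a4 a5 b26 a7 b28
  row 3: a1 b32 b33 a4 b35 a6 a7 b38
Rows 2 and 3 agree on D; apply D→E and equate their E entries.
Rows 1 and 2 agree on E; apply E→A and equate their A entries.
Rows 1 and 3 agree on E; apply E→A and equate their A entries.
Rows 1 and 2 agree on AE; apply AE→G and equate their G entries.
Rows 1 and 2 agree on G; apply G→B and equate their B entries.
Rows 1 and 3 agree on G; apply G→B and equate their B entries.
No row becomes fully distinguished — the join is lossy.

No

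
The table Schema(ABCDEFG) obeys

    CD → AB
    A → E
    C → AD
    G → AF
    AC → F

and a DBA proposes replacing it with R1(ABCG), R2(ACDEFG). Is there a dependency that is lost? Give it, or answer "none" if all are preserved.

CD → AB: restricted closure across fragments reaches AB.
A → E lies within R2.
C → AD lies within R2.
G → AF lies within R2.
AC → F lies within R2.
Every dependency is enforceable on the fragments, so the decomposition is dependency-preserving.

none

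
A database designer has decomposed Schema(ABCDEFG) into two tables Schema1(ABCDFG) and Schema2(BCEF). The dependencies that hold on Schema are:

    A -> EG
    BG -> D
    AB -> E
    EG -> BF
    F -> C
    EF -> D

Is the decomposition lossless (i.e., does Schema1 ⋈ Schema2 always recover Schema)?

No

Common attributes: Schema1 ∩ Schema2 = {BCF}.
No dependency enlarges {BCF}, so (BCF)⁺ = {BCF}.
The closure contains neither all of Schema1 = {ABCDFG} nor all of Schema2 = {BCEF}, so the common attributes are not a superkey of either fragment. The join is lossy.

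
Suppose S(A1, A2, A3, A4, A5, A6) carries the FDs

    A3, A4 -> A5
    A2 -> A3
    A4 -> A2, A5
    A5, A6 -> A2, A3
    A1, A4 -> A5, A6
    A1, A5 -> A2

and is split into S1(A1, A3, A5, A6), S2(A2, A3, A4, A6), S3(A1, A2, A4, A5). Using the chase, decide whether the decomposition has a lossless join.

Chase test. Columns are A1, A2, A3, A4, A5, A6; row i has aⱼ where attribute j ∈ Si, else bᵢⱼ.
Initial tableau (one row per fragment):
  row 1: a1 b12 a3 b14 a5 a6
  row 2: b21 a2 a3 a4 b25 a6
  row 3: a1 a2 b33 a4 a5 b36
Rows 2 and 3 agree on A2; apply A2→A3 and equate their A3 entries.
Rows 2 and 3 agree on A4; apply A4→A2, A5 and equate their A2, A5 entries.
Rows 1 and 2 agree on A5, A6; apply A5, A6→A2, A3 and equate their A2, A3 entries.
No row becomes fully distinguished — the join is lossy.

No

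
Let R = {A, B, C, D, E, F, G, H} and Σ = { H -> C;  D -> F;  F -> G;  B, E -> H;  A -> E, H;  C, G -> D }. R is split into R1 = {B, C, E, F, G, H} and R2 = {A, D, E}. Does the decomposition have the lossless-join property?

Common attributes: R1 ∩ R2 = {E}.
No dependency enlarges {E}, so (E)⁺ = {E}.
The closure contains neither all of R1 = {B, C, E, F, G, H} nor all of R2 = {A, D, E}, so the common attributes are not a superkey of either fragment. The join is lossy.

No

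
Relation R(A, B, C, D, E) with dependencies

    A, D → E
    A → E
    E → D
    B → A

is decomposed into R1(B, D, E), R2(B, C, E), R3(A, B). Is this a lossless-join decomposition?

Yes

Chase test. Columns are A, B, C, D, E; row i has aⱼ where attribute j ∈ Ri, else bᵢⱼ.
Initial tableau (one row per fragment):
  row 1: b11 a2 b13 a4 a5
  row 2: b21 a2 a3 b24 a5
  row 3: a1 a2 b33 b34 b35
Rows 1 and 2 agree on E; apply E→D and equate their D entries.
Rows 1 and 2 agree on B; apply B→A and equate their A entries.
Rows 1 and 3 agree on B; apply B→A and equate their A entries.
Rows 1 and 3 agree on A; apply A→E and equate their E entries.
Rows 1 and 3 agree on E; apply E→D and equate their D entries.
Row 2 is now all distinguished symbols — the join is lossless.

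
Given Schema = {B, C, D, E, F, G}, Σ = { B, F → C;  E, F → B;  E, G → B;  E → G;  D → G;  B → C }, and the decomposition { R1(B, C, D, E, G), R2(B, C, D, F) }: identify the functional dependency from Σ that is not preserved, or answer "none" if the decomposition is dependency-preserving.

none

B, F → C lies within R2.
E, F → B: restricted closure across fragments reaches B.
E, G → B lies within R1.
E → G lies within R1.
D → G lies within R1.
B → C lies within R1.
Every dependency is enforceable on the fragments, so the decomposition is dependency-preserving.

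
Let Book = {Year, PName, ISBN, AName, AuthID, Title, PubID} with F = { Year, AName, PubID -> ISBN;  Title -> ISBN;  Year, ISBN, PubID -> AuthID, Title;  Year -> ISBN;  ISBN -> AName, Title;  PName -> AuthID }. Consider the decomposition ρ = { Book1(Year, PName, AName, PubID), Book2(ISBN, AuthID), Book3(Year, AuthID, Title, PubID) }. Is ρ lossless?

Chase test. Columns are Year, PName, ISBN, AName, AuthID, Title, PubID; row i has aⱼ where attribute j ∈ Booki, else bᵢⱼ.
Initial tableau (one row per fragment):
  row 1: a1 a2 b13 a4 b15 b16 a7
  row 2: b21 b22 a3 b24 a5 b26 b27
  row 3: a1 b32 b33 b34 a5 a6 a7
Rows 1 and 3 agree on Year; apply Year→ISBN and equate their ISBN entries.
Rows 1 and 3 agree on ISBN; apply ISBN→AName, Title and equate their AName, Title entries.
Rows 1 and 3 agree on Year, ISBN, PubID; apply Year, ISBN, PubID→AuthID, Title and equate their AuthID, Title entries.
No row becomes fully distinguished — the join is lossy.

No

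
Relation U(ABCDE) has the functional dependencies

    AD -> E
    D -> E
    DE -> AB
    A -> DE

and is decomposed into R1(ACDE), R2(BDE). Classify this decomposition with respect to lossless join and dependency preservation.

lossless and dependency-preserving

Lossless test: (DE)⁺ = {ABDE}, which contains all of one fragment — lossless.
Dependency preservation: DE → AB is not contained in any single fragment, but the restricted closure of its left-hand side across the fragments still reaches the right-hand side; the remaining FDs each lie inside some fragment. All dependencies are preserved.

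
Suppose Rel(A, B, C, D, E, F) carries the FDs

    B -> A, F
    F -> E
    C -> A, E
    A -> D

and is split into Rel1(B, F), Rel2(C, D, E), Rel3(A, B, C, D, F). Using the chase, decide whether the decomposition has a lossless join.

Chase test. Columns are A, B, C, D, E, F; row i has aⱼ where attribute j ∈ Reli, else bᵢⱼ.
Initial tableau (one row per fragment):
  row 1: b11 a2 b13 b14 b15 a6
  row 2: b21 b22 a3 a4 a5 b26
  row 3: a1 a2 a3 a4 b35 a6
Rows 1 and 3 agree on B; apply B→A, F and equate their A, F entries.
Rows 1 and 3 agree on F; apply F→E and equate their E entries.
Rows 2 and 3 agree on C; apply C→A, E and equate their A, E entries.
Rows 1 and 2 agree on A; apply A→D and equate their D entries.
Row 3 is now all distinguished symbols — the join is lossless.

Yes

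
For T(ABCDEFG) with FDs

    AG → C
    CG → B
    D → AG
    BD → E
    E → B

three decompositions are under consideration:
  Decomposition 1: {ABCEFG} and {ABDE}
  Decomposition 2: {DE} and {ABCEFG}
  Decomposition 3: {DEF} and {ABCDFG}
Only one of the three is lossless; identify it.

Decomposition 1: common = {ABE}, closure = {ABE} → lossy.
Decomposition 2: common = {E}, closure = {BE} → lossy.
Decomposition 3: common = {DF}, closure = {ABCDEFG} → lossless.

Decomposition 3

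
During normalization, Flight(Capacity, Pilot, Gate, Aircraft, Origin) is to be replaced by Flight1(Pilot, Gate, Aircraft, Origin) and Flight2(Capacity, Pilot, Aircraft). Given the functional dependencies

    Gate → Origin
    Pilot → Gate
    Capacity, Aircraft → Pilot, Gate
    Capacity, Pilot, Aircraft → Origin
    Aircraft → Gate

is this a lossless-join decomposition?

Common attributes: Flight1 ∩ Flight2 = {Pilot, Aircraft}.
Closure of {Pilot, Aircraft}: Pilot → Gate applies, adding Gate; Gate → Origin applies, adding Origin. So (Pilot, Aircraft)⁺ = {Pilot, Gate, Aircraft, Origin}.
This closure contains every attribute of Flight1, so Flight1 ∩ Flight2 → Flight1. The join is lossless.

Yes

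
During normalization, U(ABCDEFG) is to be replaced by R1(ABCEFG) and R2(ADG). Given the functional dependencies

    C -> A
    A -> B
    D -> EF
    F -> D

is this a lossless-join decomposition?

No

Common attributes: R1 ∩ R2 = {AG}.
Closure of {AG}: A → B applies, adding B. So (AG)⁺ = {ABG}.
The closure contains neither all of R1 = {ABCEFG} nor all of R2 = {ADG}, so the common attributes are not a superkey of either fragment. The join is lossy.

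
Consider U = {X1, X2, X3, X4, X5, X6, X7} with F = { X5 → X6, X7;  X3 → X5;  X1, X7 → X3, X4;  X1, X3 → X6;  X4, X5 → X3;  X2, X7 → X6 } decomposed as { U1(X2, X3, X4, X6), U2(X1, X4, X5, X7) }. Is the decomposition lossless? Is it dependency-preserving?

Lossless test: (X4)⁺ = {X4}, which is a superkey of neither fragment — lossy.
Dependency preservation: the restricted closure of {X5} across the fragments never reaches {X6, X7}, so X5 → X6, X7 cannot be enforced without a join — not preserved.

lossy and not dependency-preserving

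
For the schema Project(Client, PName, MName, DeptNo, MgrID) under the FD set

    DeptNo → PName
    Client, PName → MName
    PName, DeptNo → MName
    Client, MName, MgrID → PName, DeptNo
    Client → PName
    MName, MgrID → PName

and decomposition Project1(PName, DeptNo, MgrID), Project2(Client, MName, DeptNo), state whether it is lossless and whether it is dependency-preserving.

lossy and not dependency-preserving

Lossless test: (DeptNo)⁺ = {PName, MName, DeptNo}, which is a superkey of neither fragment — lossy.
Dependency preservation: the restricted closure of {Client, MName, MgrID} across the fragments never reaches {PName, DeptNo}, so Client, MName, MgrID → PName, DeptNo cannot be enforced without a join — not preserved.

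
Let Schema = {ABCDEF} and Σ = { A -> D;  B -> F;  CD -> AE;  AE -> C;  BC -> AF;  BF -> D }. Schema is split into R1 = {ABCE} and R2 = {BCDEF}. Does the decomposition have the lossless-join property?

Yes

Common attributes: R1 ∩ R2 = {BCE}.
Closure of {BCE}: B → F applies, adding F; BC → AF applies, adding A; BF → D applies, adding D. So (BCE)⁺ = {ABCDEF}.
This closure contains every attribute of R1, so R1 ∩ R2 → R1. The join is lossless.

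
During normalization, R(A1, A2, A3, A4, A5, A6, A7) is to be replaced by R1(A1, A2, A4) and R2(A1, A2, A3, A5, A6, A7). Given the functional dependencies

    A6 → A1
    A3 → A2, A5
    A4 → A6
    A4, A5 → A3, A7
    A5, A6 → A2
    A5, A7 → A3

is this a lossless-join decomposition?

Common attributes: R1 ∩ R2 = {A1, A2}.
No dependency enlarges {A1, A2}, so (A1, A2)⁺ = {A1, A2}.
The closure contains neither all of R1 = {A1, A2, A4} nor all of R2 = {A1, A2, A3, A5, A6, A7}, so the common attributes are not a superkey of either fragment. The join is lossy.

No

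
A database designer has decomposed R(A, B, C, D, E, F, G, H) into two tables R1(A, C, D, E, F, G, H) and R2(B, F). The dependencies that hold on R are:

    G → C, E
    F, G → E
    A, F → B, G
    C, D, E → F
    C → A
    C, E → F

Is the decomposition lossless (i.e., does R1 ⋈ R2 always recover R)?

No

Common attributes: R1 ∩ R2 = {F}.
No dependency enlarges {F}, so (F)⁺ = {F}.
The closure contains neither all of R1 = {A, C, D, E, F, G, H} nor all of R2 = {B, F}, so the common attributes are not a superkey of either fragment. The join is lossy.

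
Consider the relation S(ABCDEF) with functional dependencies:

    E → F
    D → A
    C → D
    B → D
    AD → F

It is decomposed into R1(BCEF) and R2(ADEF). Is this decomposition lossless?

No

Common attributes: R1 ∩ R2 = {EF}.
No dependency enlarges {EF}, so (EF)⁺ = {EF}.
The closure contains neither all of R1 = {BCEF} nor all of R2 = {ADEF}, so the common attributes are not a superkey of either fragment. The join is lossy.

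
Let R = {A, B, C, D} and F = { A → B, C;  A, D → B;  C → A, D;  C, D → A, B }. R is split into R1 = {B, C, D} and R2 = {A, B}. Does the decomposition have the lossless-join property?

Common attributes: R1 ∩ R2 = {B}.
No dependency enlarges {B}, so (B)⁺ = {B}.
The closure contains neither all of R1 = {B, C, D} nor all of R2 = {A, B}, so the common attributes are not a superkey of either fragment. The join is lossy.

No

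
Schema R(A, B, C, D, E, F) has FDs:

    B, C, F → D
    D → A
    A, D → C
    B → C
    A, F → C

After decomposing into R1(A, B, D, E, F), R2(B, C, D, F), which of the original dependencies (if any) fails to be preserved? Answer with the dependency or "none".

Check A, F → C: no single fragment contains all of {A, C, F}, and the restricted closure of {A, F} across the fragments never reaches {C}.
B, C, F → D is preserved.
D → A is preserved.
A, D → C is preserved.
B → C is preserved.

A, F → C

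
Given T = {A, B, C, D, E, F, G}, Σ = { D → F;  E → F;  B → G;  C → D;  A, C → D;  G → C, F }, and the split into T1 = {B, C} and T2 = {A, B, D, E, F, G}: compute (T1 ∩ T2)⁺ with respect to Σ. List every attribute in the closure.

T1 ∩ T2 = {B}.
B → G applies, adding G
G → C, F applies, adding C, F
C → D applies, adding D
Closure: {B, C, D, F, G}.

B, C, D, F, G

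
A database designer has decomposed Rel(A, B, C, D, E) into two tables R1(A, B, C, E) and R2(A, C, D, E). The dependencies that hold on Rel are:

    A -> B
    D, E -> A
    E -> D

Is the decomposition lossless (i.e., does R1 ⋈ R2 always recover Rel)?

Common attributes: R1 ∩ R2 = {A, C, E}.
Closure of {A, C, E}: A → B applies, adding B; E → D applies, adding D. So (A, C, E)⁺ = {A, B, C, D, E}.
This closure contains every attribute of R1, so R1 ∩ R2 → R1. The join is lossless.

Yes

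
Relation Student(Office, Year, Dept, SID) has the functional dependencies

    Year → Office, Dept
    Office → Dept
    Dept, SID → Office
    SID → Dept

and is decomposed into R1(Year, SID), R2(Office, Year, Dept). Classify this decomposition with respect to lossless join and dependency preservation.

Lossless test: (Year)⁺ = {Office, Year, Dept}, which contains all of one fragment — lossless.
Dependency preservation: the restricted closure of {Dept, SID} across the fragments never reaches {Office}, so Dept, SID → Office cannot be enforced without a join — not preserved.

lossless but not dependency-preserving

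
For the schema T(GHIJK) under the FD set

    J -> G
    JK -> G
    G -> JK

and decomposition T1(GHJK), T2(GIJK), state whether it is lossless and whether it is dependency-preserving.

lossy but dependency-preserving

Lossless test: (GJK)⁺ = {GJK}, which is a superkey of neither fragment — lossy.
Dependency preservation: every FD's attributes lie within a single fragment, so each can be enforced locally — preserved.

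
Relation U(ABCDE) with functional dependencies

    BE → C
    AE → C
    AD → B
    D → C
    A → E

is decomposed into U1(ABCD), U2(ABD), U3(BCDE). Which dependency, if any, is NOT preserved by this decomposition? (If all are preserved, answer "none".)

Check A → E: no single fragment contains all of {AE}, and the restricted closure of {A} across the fragments never reaches {E}.
BE → C is preserved.
AE → C is preserved.
AD → B is preserved.
D → C is preserved.

A → E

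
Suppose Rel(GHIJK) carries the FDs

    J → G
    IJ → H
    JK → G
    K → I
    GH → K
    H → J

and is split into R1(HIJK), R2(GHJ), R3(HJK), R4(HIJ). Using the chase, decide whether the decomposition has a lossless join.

Chase test. Columns are GHIJK; row i has aⱼ where attribute j ∈ Ri, else bᵢⱼ.
Initial tableau (one row per fragment):
  row 1: b11 a2 a3 a4 a5
  row 2: a1 a2 b23 a4 b25
  row 3: b31 a2 b33 a4 a5
  row 4: b41 a2 a3 a4 b45
Rows 1 and 2 agree on J; apply J→G and equate their G entries.
Rows 1 and 3 agree on J; apply J→G and equate their G entries.
Rows 1 and 4 agree on J; apply J→G and equate their G entries.
Rows 1 and 3 agree on K; apply K→I and equate their I entries.
Rows 1 and 2 agree on GH; apply GH→K and equate their K entries.
Rows 1 and 4 agree on GH; apply GH→K and equate their K entries.
Rows 1 and 2 agree on K; apply K→I and equate their I entries.
Row 1 is now all distinguished symbols — the join is lossless.

Yes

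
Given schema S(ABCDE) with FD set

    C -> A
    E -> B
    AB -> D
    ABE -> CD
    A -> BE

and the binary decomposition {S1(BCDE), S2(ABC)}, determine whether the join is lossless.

Common attributes: S1 ∩ S2 = {BC}.
Closure of {BC}: C → A applies, adding A; AB → D applies, adding D; A → BE applies, adding E. So (BC)⁺ = {ABCDE}.
This closure contains every attribute of S1, so S1 ∩ S2 → S1. The join is lossless.

Yes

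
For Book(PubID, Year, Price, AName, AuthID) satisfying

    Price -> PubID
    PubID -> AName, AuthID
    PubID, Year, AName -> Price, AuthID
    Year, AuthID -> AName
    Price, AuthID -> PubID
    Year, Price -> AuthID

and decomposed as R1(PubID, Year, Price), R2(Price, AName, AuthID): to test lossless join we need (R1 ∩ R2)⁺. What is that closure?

R1 ∩ R2 = {Price}.
Price → PubID applies, adding PubID
PubID → AName, AuthID applies, adding AName, AuthID
Closure: {PubID, Price, AName, AuthID}.

PubID, Price, AName, AuthID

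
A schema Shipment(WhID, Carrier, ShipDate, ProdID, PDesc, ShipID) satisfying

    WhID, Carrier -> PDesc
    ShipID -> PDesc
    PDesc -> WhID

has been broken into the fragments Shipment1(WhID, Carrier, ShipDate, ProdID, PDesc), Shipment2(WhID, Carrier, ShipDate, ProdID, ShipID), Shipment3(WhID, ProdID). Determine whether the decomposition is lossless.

Yes

Chase test. Columns are WhID, Carrier, ShipDate, ProdID, PDesc, ShipID; row i has aⱼ where attribute j ∈ Shipmenti, else bᵢⱼ.
Initial tableau (one row per fragment):
  row 1: a1 a2 a3 a4 a5 b16
  row 2: a1 a2 a3 a4 b25 a6
  row 3: a1 b32 b33 a4 b35 b36
Rows 1 and 2 agree on WhID, Carrier; apply WhID, Carrier→PDesc and equate their PDesc entries.
Row 2 is now all distinguished symbols — the join is lossless.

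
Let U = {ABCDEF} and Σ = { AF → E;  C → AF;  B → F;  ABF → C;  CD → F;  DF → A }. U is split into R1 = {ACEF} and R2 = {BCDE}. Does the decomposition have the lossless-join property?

Yes

Common attributes: R1 ∩ R2 = {CE}.
Closure of {CE}: C → AF applies, adding AF. So (CE)⁺ = {ACEF}.
This closure contains every attribute of R1, so R1 ∩ R2 → R1. The join is lossless.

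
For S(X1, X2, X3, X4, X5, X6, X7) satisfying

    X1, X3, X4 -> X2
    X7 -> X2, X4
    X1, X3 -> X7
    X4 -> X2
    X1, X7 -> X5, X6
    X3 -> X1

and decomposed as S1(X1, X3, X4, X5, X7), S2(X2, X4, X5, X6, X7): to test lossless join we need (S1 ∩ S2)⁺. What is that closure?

S1 ∩ S2 = {X4, X5, X7}.
X7 → X2, X4 applies, adding X2
Closure: {X2, X4, X5, X7}.

X2, X4, X5, X7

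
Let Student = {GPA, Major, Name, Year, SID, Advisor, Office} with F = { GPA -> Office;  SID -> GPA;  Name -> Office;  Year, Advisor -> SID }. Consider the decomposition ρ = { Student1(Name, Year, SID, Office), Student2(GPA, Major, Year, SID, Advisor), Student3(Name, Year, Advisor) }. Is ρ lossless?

No

Chase test. Columns are GPA, Major, Name, Year, SID, Advisor, Office; row i has aⱼ where attribute j ∈ Studenti, else bᵢⱼ.
Initial tableau (one row per fragment):
  row 1: b11 b12 a3 a4 a5 b16 a7
  row 2: a1 a2 b23 a4 a5 a6 b27
  row 3: b31 b32 a3 a4 b35 a6 b37
Rows 1 and 2 agree on SID; apply SID→GPA and equate their GPA entries.
Rows 1 and 3 agree on Name; apply Name→Office and equate their Office entries.
Rows 2 and 3 agree on Year, Advisor; apply Year, Advisor→SID and equate their SID entries.
Rows 1 and 2 agree on GPA; apply GPA→Office and equate their Office entries.
Rows 1 and 3 agree on SID; apply SID→GPA and equate their GPA entries.
No row becomes fully distinguished — the join is lossy.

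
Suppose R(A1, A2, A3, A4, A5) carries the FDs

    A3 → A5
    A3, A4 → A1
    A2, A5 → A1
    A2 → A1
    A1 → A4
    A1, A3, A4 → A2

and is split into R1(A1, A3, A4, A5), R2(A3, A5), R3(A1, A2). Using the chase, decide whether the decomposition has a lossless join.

No

Chase test. Columns are A1, A2, A3, A4, A5; row i has aⱼ where attribute j ∈ Ri, else bᵢⱼ.
Initial tableau (one row per fragment):
  row 1: a1 b12 a3 a4 a5
  row 2: b21 b22 a3 b24 a5
  row 3: a1 a2 b33 b34 b35
Rows 1 and 3 agree on A1; apply A1→A4 and equate their A4 entries.
No row becomes fully distinguished — the join is lossy.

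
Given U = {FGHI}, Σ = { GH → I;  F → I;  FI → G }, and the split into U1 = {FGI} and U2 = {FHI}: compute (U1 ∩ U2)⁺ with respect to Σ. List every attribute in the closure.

FGI

U1 ∩ U2 = {FI}.
FI → G applies, adding G
Closure: {FGI}.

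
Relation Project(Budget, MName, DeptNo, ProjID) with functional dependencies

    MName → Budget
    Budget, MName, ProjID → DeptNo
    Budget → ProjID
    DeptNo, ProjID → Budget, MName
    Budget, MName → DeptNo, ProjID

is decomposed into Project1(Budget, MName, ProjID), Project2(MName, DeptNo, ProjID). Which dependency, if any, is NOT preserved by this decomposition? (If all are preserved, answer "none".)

none

MName → Budget lies within Project1.
Budget, MName, ProjID → DeptNo: restricted closure across fragments reaches DeptNo.
Budget → ProjID lies within Project1.
DeptNo, ProjID → Budget, MName: restricted closure across fragments reaches Budget, MName.
Budget, MName → DeptNo, ProjID: restricted closure across fragments reaches DeptNo, ProjID.
Every dependency is enforceable on the fragments, so the decomposition is dependency-preserving.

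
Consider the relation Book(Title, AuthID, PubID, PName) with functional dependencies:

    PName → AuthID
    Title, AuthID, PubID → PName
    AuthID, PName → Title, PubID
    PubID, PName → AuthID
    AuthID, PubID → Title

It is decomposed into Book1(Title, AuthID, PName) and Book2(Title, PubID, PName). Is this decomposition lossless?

Yes

Common attributes: Book1 ∩ Book2 = {Title, PName}.
Closure of {Title, PName}: PName → AuthID applies, adding AuthID; AuthID, PName → Title, PubID applies, adding PubID. So (Title, PName)⁺ = {Title, AuthID, PubID, PName}.
This closure contains every attribute of Book1, so Book1 ∩ Book2 → Book1. The join is lossless.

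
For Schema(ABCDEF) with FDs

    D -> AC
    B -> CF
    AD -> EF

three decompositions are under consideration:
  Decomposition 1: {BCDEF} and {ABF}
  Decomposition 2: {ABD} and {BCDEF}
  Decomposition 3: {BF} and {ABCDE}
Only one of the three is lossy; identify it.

Decomposition 1

Decomposition 1: common = {BF}, closure = {BCF} → lossy.
Decomposition 2: common = {BD}, closure = {ABCDEF} → lossless.
Decomposition 3: common = {B}, closure = {BCF} → lossless.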